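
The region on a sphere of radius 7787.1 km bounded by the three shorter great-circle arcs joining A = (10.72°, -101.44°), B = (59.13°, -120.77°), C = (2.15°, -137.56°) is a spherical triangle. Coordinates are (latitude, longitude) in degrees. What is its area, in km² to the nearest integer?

Side lengths (central angles): a = 1.0203, b = 0.6433, c = 0.8823 rad; semiperimeter s = 1.2730.
By l'Huilier's theorem, tan(E/4) = √[tan(s/2) tan((s−a)/2) tan((s−b)/2) tan((s−c)/2)], giving spherical excess E = 0.3105 rad.
Area = E·R² = 0.3105 × (7787.1)² ≈ 18825852 km².

18825852 km²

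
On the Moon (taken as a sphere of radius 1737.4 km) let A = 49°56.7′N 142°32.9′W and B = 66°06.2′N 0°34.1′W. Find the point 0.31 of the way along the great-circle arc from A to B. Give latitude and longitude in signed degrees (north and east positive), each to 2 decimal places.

67.33°, -128.72°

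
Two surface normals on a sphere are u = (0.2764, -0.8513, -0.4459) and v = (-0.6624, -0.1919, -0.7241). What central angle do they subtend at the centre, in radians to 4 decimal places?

u·v = 0.3032; |u| = 1.0000, |v| = 1.0000.
cos θ = (u·v)/(|u||v|) = 0.3032, so θ = 1.2628 rad.

1.2628 rad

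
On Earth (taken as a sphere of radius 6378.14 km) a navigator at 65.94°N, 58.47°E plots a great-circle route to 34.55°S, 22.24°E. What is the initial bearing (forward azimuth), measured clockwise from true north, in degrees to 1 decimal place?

210.2°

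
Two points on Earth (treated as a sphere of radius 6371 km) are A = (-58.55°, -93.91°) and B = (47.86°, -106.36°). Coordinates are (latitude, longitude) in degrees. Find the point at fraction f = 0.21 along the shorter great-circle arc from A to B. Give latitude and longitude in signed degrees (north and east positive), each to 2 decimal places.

-36.26°, -98.02°

Central angle δ = 1.8658 rad. Interpolating on the sphere with fraction f = 0.21:
P = [sin((1−f)δ)·A + sin(fδ)·B] / sin δ = 1.0403·A + 0.3991·B in Cartesian coordinates,
giving P = (-0.1124, -0.7984, -0.5915), i.e. latitude -36.26°, longitude -98.02°.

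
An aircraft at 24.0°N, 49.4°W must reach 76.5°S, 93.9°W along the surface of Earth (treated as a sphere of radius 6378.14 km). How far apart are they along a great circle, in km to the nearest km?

In radians: φ₁ = 0.4189, φ₂ = -1.3352, Δλ = -44.500° = -0.7767 rad.
cos c = sin φ₁ sin φ₂ + cos φ₁ cos φ₂ cos Δλ = (0.4067)(-0.9724) + (0.9135)(0.2334)(0.7133) = -0.24339,
so c = arccos(-0.24339) = 1.81665 rad.
Distance = R·c = 6378.14 × 1.8167 ≈ 11587 km.

11587 km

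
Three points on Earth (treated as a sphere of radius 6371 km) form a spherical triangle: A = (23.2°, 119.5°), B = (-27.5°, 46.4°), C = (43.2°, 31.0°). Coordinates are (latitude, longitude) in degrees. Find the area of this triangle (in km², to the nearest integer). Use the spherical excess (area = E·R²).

Side lengths (central angles): a = 1.2584, b = 1.2795, c = 1.5157 rad; semiperimeter s = 2.0268.
By l'Huilier's theorem, tan(E/4) = √[tan(s/2) tan((s−a)/2) tan((s−b)/2) tan((s−c)/2)], giving spherical excess E = 1.0091 rad.
Area = E·R² = 1.0091 × (6371)² ≈ 40957456 km².

40957456 km²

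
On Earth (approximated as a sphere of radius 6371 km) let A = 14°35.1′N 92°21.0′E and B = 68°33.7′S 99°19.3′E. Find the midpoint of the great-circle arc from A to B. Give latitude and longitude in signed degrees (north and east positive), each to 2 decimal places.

Central angle δ = 1.4538 rad. Interpolating on the sphere with fraction f = 0.5:
P = [sin((1−f)δ)·A + sin(fδ)·B] / sin δ = 0.6691·A + 0.6691·B in Cartesian coordinates,
giving P = (-0.0662, 0.8884, -0.4543), i.e. latitude -27.02°, longitude 94.26°.

-27.02°, 94.26°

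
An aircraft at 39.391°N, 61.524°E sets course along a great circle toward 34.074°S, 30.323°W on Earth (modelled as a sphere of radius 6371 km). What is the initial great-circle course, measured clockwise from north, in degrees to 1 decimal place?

243.3°

Δλ = -91.847° = -1.6030 rad.
y = sin Δλ · cos φ₂ = (-0.9995)(0.8283) = -0.8279
x = cos φ₁ sin φ₂ − sin φ₁ cos φ₂ cos Δλ = (0.7728)(-0.5603) − (0.6346)(0.8283)(-0.0322) = -0.4160
θ = atan2(y, x) = -116.68°; adding 360° gives 243.3°.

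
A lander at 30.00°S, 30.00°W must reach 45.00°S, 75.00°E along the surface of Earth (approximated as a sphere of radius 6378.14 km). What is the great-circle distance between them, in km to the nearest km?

8767 km

With latitudes φ₁ = -30.000°, φ₂ = -45.000° and longitude difference Δλ = 105.000°:
cos c = sin φ₁ sin φ₂ + cos φ₁ cos φ₂ cos Δλ = (-0.5000)(-0.7071) + (0.8660)(0.7071)(-0.2588) = 0.19506,
so c = arccos(0.19506) = 1.37448 rad.
Distance = R·c = 6378.14 × 1.3745 ≈ 8767 km.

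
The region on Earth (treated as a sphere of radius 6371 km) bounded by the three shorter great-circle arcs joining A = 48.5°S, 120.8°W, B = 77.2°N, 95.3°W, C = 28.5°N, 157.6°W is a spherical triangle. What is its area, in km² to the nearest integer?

35541666 km²

Side lengths (central angles): a = 0.9815, b = 1.4617, c = 2.2116 rad; semiperimeter s = 2.3274.
By l'Huilier's theorem, tan(E/4) = √[tan(s/2) tan((s−a)/2) tan((s−b)/2) tan((s−c)/2)], giving spherical excess E = 0.8756 rad.
Area = E·R² = 0.8756 × (6371)² ≈ 35541666 km².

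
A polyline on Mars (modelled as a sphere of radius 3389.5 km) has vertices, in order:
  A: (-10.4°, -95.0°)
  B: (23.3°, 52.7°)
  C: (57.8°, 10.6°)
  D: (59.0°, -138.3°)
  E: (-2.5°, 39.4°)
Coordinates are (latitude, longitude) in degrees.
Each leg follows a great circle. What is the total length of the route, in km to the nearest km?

22271 km

Leg A→B: central angle 2.5589 rad, distance 8673.4 km.
Leg B→C: central angle 0.7984 rad, distance 2706.2 km.
Leg C→D: central angle 1.0583 rad, distance 3587.2 km.
Leg D→E: central angle 2.1550 rad, distance 7304.3 km.
Total: 8673.4 + 2706.2 + 3587.2 + 7304.3 ≈ 22271 km.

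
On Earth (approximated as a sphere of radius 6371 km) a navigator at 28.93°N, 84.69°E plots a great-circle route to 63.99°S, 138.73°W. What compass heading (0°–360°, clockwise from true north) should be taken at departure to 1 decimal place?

154.5°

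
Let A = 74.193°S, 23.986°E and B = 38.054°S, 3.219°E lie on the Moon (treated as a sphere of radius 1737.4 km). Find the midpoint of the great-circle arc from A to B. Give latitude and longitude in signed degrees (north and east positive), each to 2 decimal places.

-56.46°, 8.51°

The central angle between A and B is δ = 0.6540 rad.
With f = 0.5, the slerp weights are sin((1−f)δ)/sin δ = 0.5280 and sin(fδ)/sin δ = 0.5280.
Weighted sum of the unit vectors: (0.5280)·(0.2489,0.1107,-0.9622) + (0.5280)·(0.7862,0.0442,-0.6164) = (0.5465, 0.0818, -0.8335).
Converting back: φ = atan2(z, √(x²+y²)) = -56.46°, λ = atan2(y, x) = 8.51°.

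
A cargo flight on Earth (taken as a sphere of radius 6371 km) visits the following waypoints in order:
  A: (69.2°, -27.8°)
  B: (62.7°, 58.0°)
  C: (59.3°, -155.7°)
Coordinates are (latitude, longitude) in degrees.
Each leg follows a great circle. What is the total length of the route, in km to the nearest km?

Leg A→B: central angle 0.5686 rad, distance 3622.8 km.
Leg B→C: central angle 0.9652 rad, distance 6149.2 km.
Total: 3622.8 + 6149.2 ≈ 9772 km.

9772 km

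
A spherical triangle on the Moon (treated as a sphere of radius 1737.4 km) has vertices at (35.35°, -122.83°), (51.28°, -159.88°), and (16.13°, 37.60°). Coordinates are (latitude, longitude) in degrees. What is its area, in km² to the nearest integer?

Side lengths (central angles): a = 1.9352, b = 2.1865, c = 0.5383 rad; semiperimeter s = 2.3300.
By l'Huilier's theorem, tan(E/4) = √[tan(s/2) tan((s−a)/2) tan((s−b)/2) tan((s−c)/2)], giving spherical excess E = 0.8067 rad.
Area = E·R² = 0.8067 × (1737.4)² ≈ 2434991 km².

2434991 km²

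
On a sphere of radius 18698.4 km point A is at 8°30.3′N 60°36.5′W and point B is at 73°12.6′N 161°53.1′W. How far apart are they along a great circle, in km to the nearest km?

In radians: φ₁ = 0.1484, φ₂ = 1.2778, Δλ = -101.277° = -1.7676 rad.
Haversine: a = sin²(Δφ/2) + cos φ₁ cos φ₂ sin²(Δλ/2) = 0.2864 + (0.9890)(0.2889)(0.5978) = 0.45714.
Central angle c = 2·arcsin(√a) = 1.48497 rad.
Distance = R·c = 18698.4 × 1.4850 ≈ 27766 km.

27766 km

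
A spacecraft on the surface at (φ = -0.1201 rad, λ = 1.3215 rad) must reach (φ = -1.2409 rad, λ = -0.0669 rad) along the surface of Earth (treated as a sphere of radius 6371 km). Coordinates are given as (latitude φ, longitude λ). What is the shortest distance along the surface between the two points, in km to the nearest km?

8908 km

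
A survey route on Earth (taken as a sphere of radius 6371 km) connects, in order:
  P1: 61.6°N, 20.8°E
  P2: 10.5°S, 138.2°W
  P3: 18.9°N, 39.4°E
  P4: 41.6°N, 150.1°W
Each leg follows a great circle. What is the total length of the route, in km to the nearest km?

46346 km

Leg P1→P2: central angle 2.2104 rad, distance 14082.6 km.
Leg P2→P3: central angle 2.9895 rad, distance 19046.1 km.
Leg P3→P4: central angle 2.0746 rad, distance 13217.0 km.
Total: 14082.6 + 19046.1 + 13217.0 ≈ 46346 km.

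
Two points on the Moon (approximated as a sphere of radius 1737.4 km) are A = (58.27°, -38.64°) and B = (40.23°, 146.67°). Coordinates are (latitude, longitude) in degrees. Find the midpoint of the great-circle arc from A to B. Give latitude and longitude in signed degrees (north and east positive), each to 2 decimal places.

80.71°, 158.14°

Central angle δ = 1.4207 rad. Interpolating on the sphere with fraction f = 0.5:
P = [sin((1−f)δ)·A + sin(fδ)·B] / sin δ = 0.6595·A + 0.6595·B in Cartesian coordinates,
giving P = (-0.1498, 0.0601, 0.9869), i.e. latitude 80.71°, longitude 158.14°.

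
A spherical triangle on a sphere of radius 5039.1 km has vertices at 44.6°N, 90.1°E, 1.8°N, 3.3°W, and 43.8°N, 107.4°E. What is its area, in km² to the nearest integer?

668294 km²

Side lengths (central angles): a = 1.8062, b = 0.2165, c = 1.5909 rad; semiperimeter s = 1.8068.
By l'Huilier's theorem, tan(E/4) = √[tan(s/2) tan((s−a)/2) tan((s−b)/2) tan((s−c)/2)], giving spherical excess E = 0.0263 rad.
Area = E·R² = 0.0263 × (5039.1)² ≈ 668294 km².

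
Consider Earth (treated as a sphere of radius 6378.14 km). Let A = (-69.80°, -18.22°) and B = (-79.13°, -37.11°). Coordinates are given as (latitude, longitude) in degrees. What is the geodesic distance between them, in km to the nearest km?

1169 km

With latitudes φ₁ = -69.800°, φ₂ = -79.130° and longitude difference Δλ = -18.890°:
cos c = sin φ₁ sin φ₂ + cos φ₁ cos φ₂ cos Δλ = (-0.9385)(-0.9821) + (0.3453)(0.1886)(0.9461) = 0.98326,
so c = arccos(0.98326) = 0.18321 rad.
Distance = R·c = 6378.14 × 0.1832 ≈ 1169 km.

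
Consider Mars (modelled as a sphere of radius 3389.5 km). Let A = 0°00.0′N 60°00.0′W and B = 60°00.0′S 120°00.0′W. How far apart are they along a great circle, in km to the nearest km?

4468 km

Let φ₁ = 0.0000 rad, φ₂ = -1.0472 rad, and Δλ = -1.0472 rad.
Haversine: a = sin²(Δφ/2) + cos φ₁ cos φ₂ sin²(Δλ/2) = 0.2500 + (1.0000)(0.5000)(0.2500) = 0.37500.
Central angle c = 2·arcsin(√a) = 1.31812 rad.
Distance = R·c = 3389.5 × 1.3181 ≈ 4468 km.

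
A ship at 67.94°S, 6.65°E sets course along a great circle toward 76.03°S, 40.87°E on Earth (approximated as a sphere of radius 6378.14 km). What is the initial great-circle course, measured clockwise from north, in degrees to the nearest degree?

With φ₁ = -1.1858, φ₂ = -1.3270, Δλ = 0.5973 rad, the forward-azimuth formula gives
θ = atan2( sin Δλ cos φ₂ , cos φ₁ sin φ₂ − sin φ₁ cos φ₂ cos Δλ ) = atan2(0.1358, -0.1795) = 142.89°.
So the initial bearing is 143°.

143°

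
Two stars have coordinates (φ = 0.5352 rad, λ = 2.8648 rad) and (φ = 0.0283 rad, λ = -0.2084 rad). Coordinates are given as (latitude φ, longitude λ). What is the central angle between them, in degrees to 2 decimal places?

With latitudes φ₁ = 30.665°, φ₂ = 1.621° and longitude difference Δλ = -176.081°:
cos c = sin φ₁ sin φ₂ + cos φ₁ cos φ₂ cos Δλ = (0.5100)(0.0283) + (0.8602)(0.9996)(-0.9977) = -0.84338,
so c = arccos(-0.84338) = 2.57434 rad.
So the angular separation is 147.50°.

147.50°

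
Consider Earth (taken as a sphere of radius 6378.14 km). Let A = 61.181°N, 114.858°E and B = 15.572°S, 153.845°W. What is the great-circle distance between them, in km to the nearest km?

Let φ₁ = 1.0678 rad, φ₂ = -0.2718 rad, and Δλ = 1.5934 rad.
cos c = sin φ₁ sin φ₂ + cos φ₁ cos φ₂ cos Δλ = (0.8761)(-0.2684) + (0.4820)(0.9633)(-0.0226) = -0.24571,
so c = arccos(-0.24571) = 1.81905 rad.
Distance = R·c = 6378.14 × 1.8190 ≈ 11602 km.

11602 km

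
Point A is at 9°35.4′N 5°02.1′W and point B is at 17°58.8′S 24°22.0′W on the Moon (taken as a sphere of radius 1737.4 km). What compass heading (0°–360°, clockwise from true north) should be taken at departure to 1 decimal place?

With φ₁ = 0.1674, φ₂ = -0.3138, Δλ = -0.3374 rad, the forward-azimuth formula gives
θ = atan2( sin Δλ cos φ₂ , cos φ₁ sin φ₂ − sin φ₁ cos φ₂ cos Δλ ) = atan2(-0.3149, -0.4539) = -145.25°.
Adding 360° brings this into [0°, 360°): 214.7°.

214.7°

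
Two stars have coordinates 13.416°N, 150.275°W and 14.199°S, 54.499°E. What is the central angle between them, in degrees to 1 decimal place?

In radians: φ₁ = 0.2342, φ₂ = -0.2478, Δλ = -155.226° = -2.7092 rad.
cos c = sin φ₁ sin φ₂ + cos φ₁ cos φ₂ cos Δλ = (0.2320)(-0.2453) + (0.9727)(0.9694)(-0.9080) = -0.91312,
so c = arccos(-0.91312) = 2.72167 rad.
So the angular separation is 155.9°.

155.9°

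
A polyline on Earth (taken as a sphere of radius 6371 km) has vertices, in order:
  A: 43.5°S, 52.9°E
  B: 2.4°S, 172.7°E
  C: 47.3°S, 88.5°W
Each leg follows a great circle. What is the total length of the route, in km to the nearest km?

Leg A→B: central angle 1.9085 rad, distance 12159.3 km.
Leg B→C: central angle 1.6437 rad, distance 10472.3 km.
Total: 12159.3 + 10472.3 ≈ 22632 km.

22632 km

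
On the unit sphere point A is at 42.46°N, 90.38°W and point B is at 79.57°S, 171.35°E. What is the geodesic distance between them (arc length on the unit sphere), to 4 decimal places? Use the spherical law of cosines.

2.3228

Let φ₁ = 0.7411 rad, φ₂ = -1.3888 rad, and Δλ = -1.7151 rad.
cos c = sin φ₁ sin φ₂ + cos φ₁ cos φ₂ cos Δλ = (0.6751)(-0.9835) + (0.7377)(0.1810)(-0.1438) = -0.68313,
so c = arccos(-0.68313) = 2.32284 rad.
On the unit sphere the arc length equals the central angle: 2.3228.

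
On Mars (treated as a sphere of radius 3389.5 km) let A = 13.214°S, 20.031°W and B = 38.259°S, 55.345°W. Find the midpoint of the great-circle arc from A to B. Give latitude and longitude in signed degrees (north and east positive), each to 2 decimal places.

Central angle δ = 0.6993 rad. Interpolating on the sphere with fraction f = 0.5:
P = [sin((1−f)δ)·A + sin(fδ)·B] / sin δ = 0.5322·A + 0.5322·B in Cartesian coordinates,
giving P = (0.7244, -0.5212, -0.4512), i.e. latitude -26.82°, longitude -35.74°.

-26.82°, -35.74°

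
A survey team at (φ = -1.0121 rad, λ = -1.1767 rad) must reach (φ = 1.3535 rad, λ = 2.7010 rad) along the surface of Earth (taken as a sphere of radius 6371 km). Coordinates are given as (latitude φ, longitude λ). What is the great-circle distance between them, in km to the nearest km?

17333 km

With latitudes φ₁ = -57.989°, φ₂ = 77.550° and longitude difference Δλ = -137.824°:
cos c = sin φ₁ sin φ₂ + cos φ₁ cos φ₂ cos Δλ = (-0.8479)(0.9765) + (0.5301)(0.2156)(-0.7411) = -0.91270,
so c = arccos(-0.91270) = 2.72064 rad.
Distance = R·c = 6371 × 2.7206 ≈ 17333 km.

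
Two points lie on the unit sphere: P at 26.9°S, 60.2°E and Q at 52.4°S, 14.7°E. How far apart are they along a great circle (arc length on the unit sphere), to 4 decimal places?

With latitudes φ₁ = -26.900°, φ₂ = -52.400° and longitude difference Δλ = -45.500°:
cos c = sin φ₁ sin φ₂ + cos φ₁ cos φ₂ cos Δλ = (-0.4524)(-0.7923) + (0.8918)(0.6101)(0.7009) = 0.73984,
so c = arccos(0.73984) = 0.73796 rad.
On the unit sphere the arc length equals the central angle: 0.7380.

0.7380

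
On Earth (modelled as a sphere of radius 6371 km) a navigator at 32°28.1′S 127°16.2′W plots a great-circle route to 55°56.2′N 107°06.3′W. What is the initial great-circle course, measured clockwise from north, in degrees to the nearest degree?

11°

Δλ = 20.165° = 0.3519 rad.
y = sin Δλ · cos φ₂ = (0.3447)(0.5601) = 0.1931
x = cos φ₁ sin φ₂ − sin φ₁ cos φ₂ cos Δλ = (0.8437)(0.8284) − (-0.5368)(0.5601)(0.9387) = 0.9812
θ = atan2(y, x) = 11.13°, so the bearing is 11°.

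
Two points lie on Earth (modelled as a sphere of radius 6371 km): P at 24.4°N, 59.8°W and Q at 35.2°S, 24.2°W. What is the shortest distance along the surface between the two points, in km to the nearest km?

In radians: φ₁ = 0.4259, φ₂ = -0.6144, Δλ = 35.600° = 0.6213 rad.
cos c = sin φ₁ sin φ₂ + cos φ₁ cos φ₂ cos Δλ = (0.4131)(-0.5764) + (0.9107)(0.8171)(0.8131) = 0.36695,
so c = arccos(0.36695) = 1.19507 rad.
Distance = R·c = 6371 × 1.1951 ≈ 7614 km.

7614 km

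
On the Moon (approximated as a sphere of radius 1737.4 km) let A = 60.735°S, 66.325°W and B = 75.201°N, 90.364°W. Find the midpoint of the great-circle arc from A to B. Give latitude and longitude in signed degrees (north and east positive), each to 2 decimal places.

The central angle between A and B is δ = 2.3882 rad.
With f = 0.5, the slerp weights are sin((1−f)δ)/sin δ = 1.3593 and sin(fδ)/sin δ = 1.3593.
Weighted sum of the unit vectors: (1.3593)·(0.1963,-0.4477,-0.8724) + (1.3593)·(-0.0016,-0.2554,0.9668) = (0.2646, -0.9558, 0.1284).
Converting back: φ = atan2(z, √(x²+y²)) = 7.38°, λ = atan2(y, x) = -74.52°.

7.38°, -74.52°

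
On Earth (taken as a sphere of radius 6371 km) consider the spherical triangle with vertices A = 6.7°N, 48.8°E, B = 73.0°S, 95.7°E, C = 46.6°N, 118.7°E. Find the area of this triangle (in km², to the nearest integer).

57934657 km²

Side lengths (central angles): a = 2.1059, b = 1.2458, c = 1.4839 rad; semiperimeter s = 2.4178.
By l'Huilier's theorem, tan(E/4) = √[tan(s/2) tan((s−a)/2) tan((s−b)/2) tan((s−c)/2)], giving spherical excess E = 1.4273 rad.
Area = E·R² = 1.4273 × (6371)² ≈ 57934657 km².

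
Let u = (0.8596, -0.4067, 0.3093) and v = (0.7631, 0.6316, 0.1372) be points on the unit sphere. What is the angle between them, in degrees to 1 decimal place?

63.8°

u·v = 0.4415; |u| = 1.0000, |v| = 1.0000.
cos θ = (u·v)/(|u||v|) = 0.4415, so θ = 63.8°.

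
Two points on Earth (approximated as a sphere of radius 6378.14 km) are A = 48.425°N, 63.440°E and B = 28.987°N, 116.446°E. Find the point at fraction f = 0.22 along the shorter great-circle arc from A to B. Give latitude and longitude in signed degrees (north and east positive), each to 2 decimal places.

46.51°, 77.70°

The central angle between A and B is δ = 0.7787 rad.
With f = 0.22, the slerp weights are sin((1−f)δ)/sin δ = 0.8126 and sin(fδ)/sin δ = 0.2427.
Weighted sum of the unit vectors: (0.8126)·(0.2967,0.5936,0.7481) + (0.2427)·(-0.3896,0.7832,0.4846) = (0.1466, 0.6724, 0.7255).
Converting back: φ = atan2(z, √(x²+y²)) = 46.51°, λ = atan2(y, x) = 77.70°.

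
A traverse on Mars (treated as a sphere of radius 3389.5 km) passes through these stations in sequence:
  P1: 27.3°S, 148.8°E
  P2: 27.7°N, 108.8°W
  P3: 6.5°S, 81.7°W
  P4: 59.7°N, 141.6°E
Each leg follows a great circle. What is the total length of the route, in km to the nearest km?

16155 km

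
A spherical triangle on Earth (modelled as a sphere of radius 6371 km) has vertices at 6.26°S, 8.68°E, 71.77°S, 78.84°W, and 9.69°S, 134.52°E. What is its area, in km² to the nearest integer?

Side lengths (central angles): a = 1.6686, b = 2.1596, c = 1.4535 rad; semiperimeter s = 2.6409.
By l'Huilier's theorem, tan(E/4) = √[tan(s/2) tan((s−a)/2) tan((s−b)/2) tan((s−c)/2)], giving spherical excess E = 2.1173 rad.
Area = E·R² = 2.1173 × (6371)² ≈ 85938582 km².

85938582 km²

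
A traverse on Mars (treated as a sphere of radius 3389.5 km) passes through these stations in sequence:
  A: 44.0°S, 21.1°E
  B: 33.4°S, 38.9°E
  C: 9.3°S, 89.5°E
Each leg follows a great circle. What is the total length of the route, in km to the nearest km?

Leg A→B: central angle 0.3039 rad, distance 1030.0 km.
Leg B→C: central angle 0.9123 rad, distance 3092.4 km.
Total: 1030.0 + 3092.4 ≈ 4122 km.

4122 km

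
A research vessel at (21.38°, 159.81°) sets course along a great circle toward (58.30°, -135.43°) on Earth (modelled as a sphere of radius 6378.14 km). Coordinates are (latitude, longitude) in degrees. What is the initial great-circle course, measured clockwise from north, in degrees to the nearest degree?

34°

With φ₁ = 0.3732, φ₂ = 1.0175, Δλ = 1.1303 rad, the forward-azimuth formula gives
θ = atan2( sin Δλ cos φ₂ , cos φ₁ sin φ₂ − sin φ₁ cos φ₂ cos Δλ ) = atan2(0.4753, 0.7106) = 33.78°.
So the initial bearing is 34°.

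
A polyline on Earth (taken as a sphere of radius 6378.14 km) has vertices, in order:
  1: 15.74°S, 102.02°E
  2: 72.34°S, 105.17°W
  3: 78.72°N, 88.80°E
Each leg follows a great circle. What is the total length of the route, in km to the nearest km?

Leg 1→2: central angle 1.5720 rad, distance 10026.7 km.
Leg 2→3: central angle 3.0154 rad, distance 19232.8 km.
Total: 10026.7 + 19232.8 ≈ 29259 km.

29259 km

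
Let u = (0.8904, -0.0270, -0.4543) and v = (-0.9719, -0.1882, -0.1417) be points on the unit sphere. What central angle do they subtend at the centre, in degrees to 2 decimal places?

u·v = -0.7959; |u| = 1.0000, |v| = 1.0000.
cos θ = (u·v)/(|u||v|) = -0.7959, so θ = 142.74°.

142.74°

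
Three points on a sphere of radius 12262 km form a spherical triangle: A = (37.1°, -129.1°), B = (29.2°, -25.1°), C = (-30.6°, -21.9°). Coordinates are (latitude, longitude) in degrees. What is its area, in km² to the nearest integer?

156089796 km²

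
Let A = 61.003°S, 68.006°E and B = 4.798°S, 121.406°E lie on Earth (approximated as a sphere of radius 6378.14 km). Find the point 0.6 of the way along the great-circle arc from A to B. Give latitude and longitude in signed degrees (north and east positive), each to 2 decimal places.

-29.52°, 108.60°

Central angle δ = 1.2013 rad. Interpolating on the sphere with fraction f = 0.6:
P = [sin((1−f)δ)·A + sin(fδ)·B] / sin δ = 0.4957·A + 0.7077·B in Cartesian coordinates,
giving P = (-0.2775, 0.8247, -0.4927), i.e. latitude -29.52°, longitude 108.60°.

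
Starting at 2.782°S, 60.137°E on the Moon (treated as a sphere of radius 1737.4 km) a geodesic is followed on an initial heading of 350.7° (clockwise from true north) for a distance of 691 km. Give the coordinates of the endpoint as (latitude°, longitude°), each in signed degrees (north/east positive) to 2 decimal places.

19.70°, 56.33°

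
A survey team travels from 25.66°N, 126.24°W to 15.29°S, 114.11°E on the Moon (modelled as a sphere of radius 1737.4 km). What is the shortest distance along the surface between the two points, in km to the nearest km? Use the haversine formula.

Let φ₁ = 0.4479 rad, φ₂ = -0.2669 rad, and Δλ = -2.0883 rad.
Haversine: a = sin²(Δφ/2) + cos φ₁ cos φ₂ sin²(Δλ/2) = 0.1224 + (0.9014)(0.9646)(0.7474) = 0.77216.
Central angle c = 2·arcsin(√a) = 2.14638 rad.
Distance = R·c = 1737.4 × 2.1464 ≈ 3729 km.

3729 km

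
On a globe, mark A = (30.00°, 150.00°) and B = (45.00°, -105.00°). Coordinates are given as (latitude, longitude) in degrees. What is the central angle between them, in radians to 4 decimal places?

In radians: φ₁ = 0.5236, φ₂ = 0.7854, Δλ = 105.000° = 1.8326 rad.
Haversine: a = sin²(Δφ/2) + cos φ₁ cos φ₂ sin²(Δλ/2) = 0.0170 + (0.8660)(0.7071)(0.6294) = 0.40247.
Central angle c = 2·arcsin(√a) = 1.37448 rad.
So the angular separation is 1.3745 rad.

1.3745 rad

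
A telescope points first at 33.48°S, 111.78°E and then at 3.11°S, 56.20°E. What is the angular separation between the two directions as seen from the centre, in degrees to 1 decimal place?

In radians: φ₁ = -0.5843, φ₂ = -0.0543, Δλ = -55.580° = -0.9701 rad.
cos c = sin φ₁ sin φ₂ + cos φ₁ cos φ₂ cos Δλ = (-0.5516)(-0.0543) + (0.8341)(0.9985)(0.5653) = 0.50070,
so c = arccos(0.50070) = 1.04639 rad.
So the angular separation is 60.0°.

60.0°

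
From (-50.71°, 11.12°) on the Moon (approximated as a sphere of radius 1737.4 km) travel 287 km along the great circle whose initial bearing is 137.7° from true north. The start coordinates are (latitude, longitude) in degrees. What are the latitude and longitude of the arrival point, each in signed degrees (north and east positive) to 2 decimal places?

-57.19°, 22.90°

Angular distance δ = d/R = 287/1737.4 = 0.16519 rad; initial bearing θ = 2.4033 rad.
sin φ₂ = sin φ₁ cos δ + cos φ₁ sin δ cos θ = (-0.7740)(0.9864) + (0.6332)(0.1644)(-0.7396) = -0.8404, so φ₂ = -57.19°.
Δλ = atan2(sin θ sin δ cos φ₁, cos δ − sin φ₁ sin φ₂) = atan2(0.0701, 0.3359) = 11.784°.
λ₂ = 11.120° + 11.784° = 22.90°.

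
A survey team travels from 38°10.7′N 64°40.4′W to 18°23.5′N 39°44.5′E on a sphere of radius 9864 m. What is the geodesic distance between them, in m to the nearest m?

With latitudes φ₁ = 38.178°, φ₂ = 18.392° and longitude difference Δλ = 104.415°:
cos c = sin φ₁ sin φ₂ + cos φ₁ cos φ₂ cos Δλ = (0.6181)(0.3155) + (0.7861)(0.9489)(-0.2489) = 0.00932,
so c = arccos(0.00932) = 1.56147 rad.
Distance = R·c = 9864 × 1.5615 ≈ 15402 m.

15402 m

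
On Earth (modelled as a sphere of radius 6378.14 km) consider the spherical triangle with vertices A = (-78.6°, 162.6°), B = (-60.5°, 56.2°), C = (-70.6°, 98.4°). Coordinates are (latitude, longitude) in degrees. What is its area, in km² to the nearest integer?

Side lengths (central angles): a = 0.3419, b = 0.3072, c = 0.5993 rad; semiperimeter s = 0.6242.
By l'Huilier's theorem, tan(E/4) = √[tan(s/2) tan((s−a)/2) tan((s−b)/2) tan((s−c)/2)], giving spherical excess E = 0.0382 rad.
Area = E·R² = 0.0382 × (6378.14)² ≈ 1553970 km².

1553970 km²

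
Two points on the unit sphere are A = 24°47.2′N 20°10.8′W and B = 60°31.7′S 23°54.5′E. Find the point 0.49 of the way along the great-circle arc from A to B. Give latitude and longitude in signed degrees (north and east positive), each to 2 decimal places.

Central angle δ = 1.6150 rad. Interpolating on the sphere with fraction f = 0.49:
P = [sin((1−f)δ)·A + sin(fδ)·B] / sin δ = 0.7343·A + 0.7120·B in Cartesian coordinates,
giving P = (0.9460, -0.0880, -0.3120), i.e. latitude -18.18°, longitude -5.32°.

-18.18°, -5.32°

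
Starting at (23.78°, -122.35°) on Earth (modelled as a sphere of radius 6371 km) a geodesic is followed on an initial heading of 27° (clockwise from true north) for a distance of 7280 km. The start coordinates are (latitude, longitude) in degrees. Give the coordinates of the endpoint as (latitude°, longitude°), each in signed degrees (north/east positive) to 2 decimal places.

65.39°, -39.67°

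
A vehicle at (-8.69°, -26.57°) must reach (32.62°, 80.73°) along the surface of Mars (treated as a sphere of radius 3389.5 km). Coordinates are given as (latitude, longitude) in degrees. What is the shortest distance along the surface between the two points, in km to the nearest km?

With latitudes φ₁ = -8.690°, φ₂ = 32.620° and longitude difference Δλ = 107.300°:
cos c = sin φ₁ sin φ₂ + cos φ₁ cos φ₂ cos Δλ = (-0.1511)(0.5391) + (0.9885)(0.8423)(-0.2974) = -0.32904,
so c = arccos(-0.32904) = 1.90608 rad.
Distance = R·c = 3389.5 × 1.9061 ≈ 6461 km.

6461 km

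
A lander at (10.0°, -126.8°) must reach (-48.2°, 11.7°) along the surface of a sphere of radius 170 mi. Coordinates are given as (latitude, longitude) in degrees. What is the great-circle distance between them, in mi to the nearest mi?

381 mi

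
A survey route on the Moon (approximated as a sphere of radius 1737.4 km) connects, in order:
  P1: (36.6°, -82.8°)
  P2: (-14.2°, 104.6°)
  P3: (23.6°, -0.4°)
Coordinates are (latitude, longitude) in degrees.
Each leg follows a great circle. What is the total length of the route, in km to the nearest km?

Leg P1→P2: central angle 2.7340 rad, distance 4750.0 km.
Leg P2→P3: central angle 1.9051 rad, distance 3310.0 km.
Total: 4750.0 + 3310.0 ≈ 8060 km.

8060 km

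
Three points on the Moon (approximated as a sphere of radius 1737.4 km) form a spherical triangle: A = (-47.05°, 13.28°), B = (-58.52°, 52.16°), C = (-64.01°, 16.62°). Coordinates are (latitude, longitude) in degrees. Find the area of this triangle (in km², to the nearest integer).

Side lengths (central angles): a = 0.3085, b = 0.2977, c = 0.4483 rad; semiperimeter s = 0.5273.
By l'Huilier's theorem, tan(E/4) = √[tan(s/2) tan((s−a)/2) tan((s−b)/2) tan((s−c)/2)], giving spherical excess E = 0.0465 rad.
Area = E·R² = 0.0465 × (1737.4)² ≈ 140294 km².

140294 km²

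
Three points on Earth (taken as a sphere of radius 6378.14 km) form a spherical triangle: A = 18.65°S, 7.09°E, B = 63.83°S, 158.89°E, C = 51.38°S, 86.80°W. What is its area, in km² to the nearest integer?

34075483 km²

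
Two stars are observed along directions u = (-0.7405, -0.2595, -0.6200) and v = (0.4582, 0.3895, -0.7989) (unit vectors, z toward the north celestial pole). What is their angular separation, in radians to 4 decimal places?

u·v = 0.0549; |u| = 1.0000, |v| = 0.9999.
cos θ = (u·v)/(|u||v|) = 0.0549, so θ = 1.5158 rad.

1.5158 rad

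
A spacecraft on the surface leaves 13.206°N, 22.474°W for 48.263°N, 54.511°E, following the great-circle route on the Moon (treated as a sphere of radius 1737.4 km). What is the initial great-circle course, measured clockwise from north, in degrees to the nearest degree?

43°

With φ₁ = 0.2305, φ₂ = 0.8423, Δλ = 1.3436 rad, the forward-azimuth formula gives
θ = atan2( sin Δλ cos φ₂ , cos φ₁ sin φ₂ − sin φ₁ cos φ₂ cos Δλ ) = atan2(0.6486, 0.6922) = 43.14°.
So the initial bearing is 43°.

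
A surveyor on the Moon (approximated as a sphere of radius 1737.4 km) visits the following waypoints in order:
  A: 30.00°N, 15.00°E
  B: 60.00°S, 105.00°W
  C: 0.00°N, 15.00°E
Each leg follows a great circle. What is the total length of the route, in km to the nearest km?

7125 km

Leg A→B: central angle 2.2777 rad, distance 3957.4 km.
Leg B→C: central angle 1.8235 rad, distance 3168.1 km.
Total: 3957.4 + 3168.1 ≈ 7125 km.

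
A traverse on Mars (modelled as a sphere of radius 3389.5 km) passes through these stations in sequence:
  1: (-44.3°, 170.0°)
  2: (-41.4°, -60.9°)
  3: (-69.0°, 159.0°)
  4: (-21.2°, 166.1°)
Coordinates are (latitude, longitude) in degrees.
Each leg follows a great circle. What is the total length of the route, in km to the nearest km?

Leg 1→2: central angle 1.4472 rad, distance 4905.2 km.
Leg 2→3: central angle 1.1471 rad, distance 3888.0 km.
Leg 3→4: central angle 0.8377 rad, distance 2839.5 km.
Total: 4905.2 + 3888.0 + 2839.5 ≈ 11633 km.

11633 km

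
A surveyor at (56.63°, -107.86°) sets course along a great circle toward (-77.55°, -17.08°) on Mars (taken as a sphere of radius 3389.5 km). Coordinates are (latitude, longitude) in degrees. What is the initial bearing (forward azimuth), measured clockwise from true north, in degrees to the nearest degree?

With φ₁ = 0.9884, φ₂ = -1.3535, Δλ = 1.5844 rad, the forward-azimuth formula gives
θ = atan2( sin Δλ cos φ₂ , cos φ₁ sin φ₂ − sin φ₁ cos φ₂ cos Δλ ) = atan2(0.2156, -0.5347) = 158.04°.
So the initial bearing is 158°.

158°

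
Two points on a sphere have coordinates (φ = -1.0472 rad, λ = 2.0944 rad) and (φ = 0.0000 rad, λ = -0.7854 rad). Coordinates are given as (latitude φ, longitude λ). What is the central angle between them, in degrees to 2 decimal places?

118.88°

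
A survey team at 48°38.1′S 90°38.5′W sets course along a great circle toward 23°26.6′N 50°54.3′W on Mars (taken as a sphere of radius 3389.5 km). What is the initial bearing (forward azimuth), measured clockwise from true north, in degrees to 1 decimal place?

36.5°

Δλ = 39.737° = 0.6935 rad.
y = sin Δλ · cos φ₂ = (0.6393)(0.9175) = 0.5865
x = cos φ₁ sin φ₂ − sin φ₁ cos φ₂ cos Δλ = (0.6609)(0.3978) − (-0.7505)(0.9175)(0.7690) = 0.7924
θ = atan2(y, x) = 36.51°, so the bearing is 36.5°.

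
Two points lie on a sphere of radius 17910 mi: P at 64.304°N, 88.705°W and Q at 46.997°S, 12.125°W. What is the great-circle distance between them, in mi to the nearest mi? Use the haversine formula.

In radians: φ₁ = 1.1223, φ₂ = -0.8203, Δλ = 76.580° = 1.3366 rad.
Haversine: a = sin²(Δφ/2) + cos φ₁ cos φ₂ sin²(Δλ/2) = 0.6816 + (0.4336)(0.6820)(0.3840) = 0.79518.
Central angle c = 2·arcsin(√a) = 2.20230 rad.
Distance = R·c = 17910 × 2.2023 ≈ 39443 mi.

39443 mi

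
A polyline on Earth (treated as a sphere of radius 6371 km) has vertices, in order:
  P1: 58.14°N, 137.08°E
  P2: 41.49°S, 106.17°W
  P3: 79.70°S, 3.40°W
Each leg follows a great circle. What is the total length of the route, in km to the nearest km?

Leg P1→P2: central angle 2.4048 rad, distance 15321.1 km.
Leg P2→P3: central angle 0.8992 rad, distance 5729.0 km.
Total: 15321.1 + 5729.0 ≈ 21050 km.

21050 km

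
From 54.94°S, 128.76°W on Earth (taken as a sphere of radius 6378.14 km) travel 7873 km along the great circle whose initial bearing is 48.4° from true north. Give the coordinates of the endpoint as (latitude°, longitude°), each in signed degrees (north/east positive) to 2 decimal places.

5.15°, -83.63°

Angular distance δ = d/R = 7873/6378.14 = 1.23437 rad; initial bearing θ = 0.8447 rad.
sin φ₂ = sin φ₁ cos δ + cos φ₁ sin δ cos θ = (-0.8186)(0.3301) + (0.5744)(0.9439)(0.6639) = 0.0898, so φ₂ = 5.15°.
Δλ = atan2(sin θ sin δ cos φ₁, cos δ − sin φ₁ sin φ₂) = atan2(0.4055, 0.4036) = 45.132°.
λ₂ = -128.760° + 45.132° = -83.63°.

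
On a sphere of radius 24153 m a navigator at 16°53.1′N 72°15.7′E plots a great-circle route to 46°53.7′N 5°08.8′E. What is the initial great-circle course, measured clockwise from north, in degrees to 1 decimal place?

314.6°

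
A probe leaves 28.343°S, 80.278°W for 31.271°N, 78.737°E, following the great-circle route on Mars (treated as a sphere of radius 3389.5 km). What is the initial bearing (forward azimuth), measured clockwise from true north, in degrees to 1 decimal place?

With φ₁ = -0.4947, φ₂ = 0.5458, Δλ = 2.7753 rad, the forward-azimuth formula gives
θ = atan2( sin Δλ cos φ₂ , cos φ₁ sin φ₂ − sin φ₁ cos φ₂ cos Δλ ) = atan2(0.3061, 0.0780) = 75.70°.
So the initial bearing is 75.7°.

75.7°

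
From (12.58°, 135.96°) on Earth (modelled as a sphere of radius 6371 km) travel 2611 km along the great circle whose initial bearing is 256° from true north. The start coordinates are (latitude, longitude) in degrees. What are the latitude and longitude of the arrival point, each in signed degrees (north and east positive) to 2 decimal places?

Angular distance δ = d/R = 2611/6371 = 0.40983 rad; initial bearing θ = 4.4680 rad.
sin φ₂ = sin φ₁ cos δ + cos φ₁ sin δ cos θ = (0.2178)(0.9172) + (0.9760)(0.3984)(-0.2419) = 0.1057, so φ₂ = 6.07°.
Δλ = atan2(sin θ sin δ cos φ₁, cos δ − sin φ₁ sin φ₂) = atan2(-0.3773, 0.8942) = -22.879°.
λ₂ = 135.960° − 22.879° = 113.08°.

6.07°, 113.08°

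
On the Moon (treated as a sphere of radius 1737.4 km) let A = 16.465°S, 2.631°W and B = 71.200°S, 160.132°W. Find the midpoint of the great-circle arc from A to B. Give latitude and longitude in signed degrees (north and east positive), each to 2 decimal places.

Central angle δ = 1.5880 rad. Interpolating on the sphere with fraction f = 0.5:
P = [sin((1−f)δ)·A + sin(fδ)·B] / sin δ = 0.7133·A + 0.7133·B in Cartesian coordinates,
giving P = (0.4671, -0.1095, -0.8774), i.e. latitude -61.33°, longitude -13.19°.

-61.33°, -13.19°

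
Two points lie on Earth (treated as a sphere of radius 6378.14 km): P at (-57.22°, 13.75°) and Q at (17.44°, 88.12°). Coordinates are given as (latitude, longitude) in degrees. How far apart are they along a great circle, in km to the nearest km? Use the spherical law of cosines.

10740 km

Let φ₁ = -0.9987 rad, φ₂ = 0.3044 rad, and Δλ = 1.2980 rad.
cos c = sin φ₁ sin φ₂ + cos φ₁ cos φ₂ cos Δλ = (-0.8408)(0.2997) + (0.5414)(0.9540)(0.2694) = -0.11282,
so c = arccos(-0.11282) = 1.68385 rad.
Distance = R·c = 6378.14 × 1.6839 ≈ 10740 km.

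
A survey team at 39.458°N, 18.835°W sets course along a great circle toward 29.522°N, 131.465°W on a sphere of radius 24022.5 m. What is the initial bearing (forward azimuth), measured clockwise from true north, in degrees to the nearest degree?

Δλ = -112.630° = -1.9658 rad.
y = sin Δλ · cos φ₂ = (-0.9230)(0.8702) = -0.8032
x = cos φ₁ sin φ₂ − sin φ₁ cos φ₂ cos Δλ = (0.7721)(0.4928) − (0.6355)(0.8702)(-0.3848) = 0.5932
θ = atan2(y, x) = -53.55°; adding 360° gives 306°.

306°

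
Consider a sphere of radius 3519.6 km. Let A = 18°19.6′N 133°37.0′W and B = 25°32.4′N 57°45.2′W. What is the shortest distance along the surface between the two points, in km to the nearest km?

4290 km

With latitudes φ₁ = 18.327°, φ₂ = 25.540° and longitude difference Δλ = 75.863°:
Haversine: a = sin²(Δφ/2) + cos φ₁ cos φ₂ sin²(Δλ/2) = 0.0040 + (0.9493)(0.9023)(0.3779) = 0.32762.
Central angle c = 2·arcsin(√a) = 1.21882 rad.
Distance = R·c = 3519.6 × 1.2188 ≈ 4290 km.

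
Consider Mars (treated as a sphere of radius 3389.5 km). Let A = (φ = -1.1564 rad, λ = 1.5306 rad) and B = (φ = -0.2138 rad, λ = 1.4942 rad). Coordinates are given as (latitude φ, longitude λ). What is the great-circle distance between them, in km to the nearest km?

3196 km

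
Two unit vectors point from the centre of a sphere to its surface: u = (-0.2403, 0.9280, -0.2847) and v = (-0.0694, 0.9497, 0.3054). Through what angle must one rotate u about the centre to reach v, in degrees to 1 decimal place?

u·v = 0.8111; |u| = 1.0000, |v| = 1.0000.
cos θ = (u·v)/(|u||v|) = 0.8111, so θ = 35.8°.

35.8°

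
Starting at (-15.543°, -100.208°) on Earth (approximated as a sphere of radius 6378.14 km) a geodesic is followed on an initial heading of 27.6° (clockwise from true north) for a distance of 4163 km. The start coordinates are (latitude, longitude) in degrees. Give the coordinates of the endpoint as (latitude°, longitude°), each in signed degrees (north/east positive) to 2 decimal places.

17.80°, -83.02°

Angular distance δ = d/R = 4163/6378.14 = 0.65270 rad; initial bearing θ = 0.4817 rad.
sin φ₂ = sin φ₁ cos δ + cos φ₁ sin δ cos θ = (-0.2680)(0.7944) + (0.9634)(0.6073)(0.8862) = 0.3057, so φ₂ = 17.80°.
Δλ = atan2(sin θ sin δ cos φ₁, cos δ − sin φ₁ sin φ₂) = atan2(0.2711, 0.8764) = 17.189°.
λ₂ = -100.208° + 17.189° = -83.02°.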